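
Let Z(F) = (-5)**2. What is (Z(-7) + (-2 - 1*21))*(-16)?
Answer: -32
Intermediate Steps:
Z(F) = 25
(Z(-7) + (-2 - 1*21))*(-16) = (25 + (-2 - 1*21))*(-16) = (25 + (-2 - 21))*(-16) = (25 - 23)*(-16) = 2*(-16) = -32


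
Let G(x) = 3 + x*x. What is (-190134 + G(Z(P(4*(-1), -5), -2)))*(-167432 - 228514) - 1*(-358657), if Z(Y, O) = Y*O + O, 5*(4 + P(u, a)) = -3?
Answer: 1881536043559/25 ≈ 7.5261e+10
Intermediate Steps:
P(u, a) = -23/5 (P(u, a) = -4 + (⅕)*(-3) = -4 - ⅗ = -23/5)
Z(Y, O) = O + O*Y (Z(Y, O) = O*Y + O = O + O*Y)
G(x) = 3 + x²
(-190134 + G(Z(P(4*(-1), -5), -2)))*(-167432 - 228514) - 1*(-358657) = (-190134 + (3 + (-2*(1 - 23/5))²))*(-167432 - 228514) - 1*(-358657) = (-190134 + (3 + (-2*(-18/5))²))*(-395946) + 358657 = (-190134 + (3 + (36/5)²))*(-395946) + 358657 = (-190134 + (3 + 1296/25))*(-395946) + 358657 = (-190134 + 1371/25)*(-395946) + 358657 = -4751979/25*(-395946) + 358657 = 1881527077134/25 + 358657 = 1881536043559/25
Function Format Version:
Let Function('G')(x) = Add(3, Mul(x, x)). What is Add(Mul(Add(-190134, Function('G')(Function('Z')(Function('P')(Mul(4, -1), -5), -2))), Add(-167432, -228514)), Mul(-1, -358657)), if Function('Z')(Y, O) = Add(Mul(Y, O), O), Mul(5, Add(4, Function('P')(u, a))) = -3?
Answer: Rational(1881536043559, 25) ≈ 7.5261e+10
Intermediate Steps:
Function('P')(u, a) = Rational(-23, 5) (Function('P')(u, a) = Add(-4, Mul(Rational(1, 5), -3)) = Add(-4, Rational(-3, 5)) = Rational(-23, 5))
Function('Z')(Y, O) = Add(O, Mul(O, Y)) (Function('Z')(Y, O) = Add(Mul(O, Y), O) = Add(O, Mul(O, Y)))
Function('G')(x) = Add(3, Pow(x, 2))
Add(Mul(Add(-190134, Function('G')(Function('Z')(Function('P')(Mul(4, -1), -5), -2))), Add(-167432, -228514)), Mul(-1, -358657)) = Add(Mul(Add(-190134, Add(3, Pow(Mul(-2, Add(1, Rational(-23, 5))), 2))), Add(-167432, -228514)), Mul(-1, -358657)) = Add(Mul(Add(-190134, Add(3, Pow(Mul(-2, Rational(-18, 5)), 2))), -395946), 358657) = Add(Mul(Add(-190134, Add(3, Pow(Rational(36, 5), 2))), -395946), 358657) = Add(Mul(Add(-190134, Add(3, Rational(1296, 25))), -395946), 358657) = Add(Mul(Add(-190134, Rational(1371, 25)), -395946), 358657) = Add(Mul(Rational(-4751979, 25), -395946), 358657) = Add(Rational(1881527077134, 25), 358657) = Rational(1881536043559, 25)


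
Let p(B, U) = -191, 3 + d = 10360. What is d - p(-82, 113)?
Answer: 10548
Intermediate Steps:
d = 10357 (d = -3 + 10360 = 10357)
d - p(-82, 113) = 10357 - 1*(-191) = 10357 + 191 = 10548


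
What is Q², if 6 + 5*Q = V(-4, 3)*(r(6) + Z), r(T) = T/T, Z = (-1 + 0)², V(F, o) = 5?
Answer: 16/25 ≈ 0.64000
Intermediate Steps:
Z = 1 (Z = (-1)² = 1)
r(T) = 1
Q = ⅘ (Q = -6/5 + (5*(1 + 1))/5 = -6/5 + (5*2)/5 = -6/5 + (⅕)*10 = -6/5 + 2 = ⅘ ≈ 0.80000)
Q² = (⅘)² = 16/25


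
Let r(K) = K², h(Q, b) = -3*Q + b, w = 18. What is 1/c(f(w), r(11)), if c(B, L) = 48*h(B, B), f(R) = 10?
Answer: -1/960 ≈ -0.0010417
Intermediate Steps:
h(Q, b) = b - 3*Q
c(B, L) = -96*B (c(B, L) = 48*(B - 3*B) = 48*(-2*B) = -96*B)
1/c(f(w), r(11)) = 1/(-96*10) = 1/(-960) = -1/960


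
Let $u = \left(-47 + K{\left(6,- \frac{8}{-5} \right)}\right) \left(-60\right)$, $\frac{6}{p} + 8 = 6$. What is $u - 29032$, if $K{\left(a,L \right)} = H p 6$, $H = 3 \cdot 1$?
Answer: $-22972$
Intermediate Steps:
$H = 3$
$p = -3$ ($p = \frac{6}{-8 + 6} = \frac{6}{-2} = 6 \left(- \frac{1}{2}\right) = -3$)
$K{\left(a,L \right)} = -54$ ($K{\left(a,L \right)} = 3 \left(-3\right) 6 = \left(-9\right) 6 = -54$)
$u = 6060$ ($u = \left(-47 - 54\right) \left(-60\right) = \left(-101\right) \left(-60\right) = 6060$)
$u - 29032 = 6060 - 29032 = -22972$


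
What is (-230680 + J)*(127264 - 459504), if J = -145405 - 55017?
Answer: 143229328480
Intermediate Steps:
J = -200422
(-230680 + J)*(127264 - 459504) = (-230680 - 200422)*(127264 - 459504) = -431102*(-332240) = 143229328480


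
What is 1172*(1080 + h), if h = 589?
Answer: 1956068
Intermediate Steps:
1172*(1080 + h) = 1172*(1080 + 589) = 1172*1669 = 1956068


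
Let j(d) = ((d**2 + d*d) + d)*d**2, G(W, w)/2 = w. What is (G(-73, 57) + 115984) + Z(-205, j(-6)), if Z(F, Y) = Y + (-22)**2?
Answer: 118958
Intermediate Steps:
G(W, w) = 2*w
j(d) = d**2*(d + 2*d**2) (j(d) = ((d**2 + d**2) + d)*d**2 = (2*d**2 + d)*d**2 = (d + 2*d**2)*d**2 = d**2*(d + 2*d**2))
Z(F, Y) = 484 + Y (Z(F, Y) = Y + 484 = 484 + Y)
(G(-73, 57) + 115984) + Z(-205, j(-6)) = (2*57 + 115984) + (484 + (-6)**3*(1 + 2*(-6))) = (114 + 115984) + (484 - 216*(1 - 12)) = 116098 + (484 - 216*(-11)) = 116098 + (484 + 2376) = 116098 + 2860 = 118958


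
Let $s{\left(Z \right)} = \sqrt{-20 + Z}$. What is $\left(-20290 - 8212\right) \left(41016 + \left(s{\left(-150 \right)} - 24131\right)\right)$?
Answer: $-481256270 - 28502 i \sqrt{170} \approx -4.8126 \cdot 10^{8} - 3.7162 \cdot 10^{5} i$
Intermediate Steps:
$\left(-20290 - 8212\right) \left(41016 + \left(s{\left(-150 \right)} - 24131\right)\right) = \left(-20290 - 8212\right) \left(41016 + \left(\sqrt{-20 - 150} - 24131\right)\right) = - 28502 \left(41016 - \left(24131 - \sqrt{-170}\right)\right) = - 28502 \left(41016 - \left(24131 - i \sqrt{170}\right)\right) = - 28502 \left(16885 + i \sqrt{170}\right) = -481256270 - 28502 i \sqrt{170}$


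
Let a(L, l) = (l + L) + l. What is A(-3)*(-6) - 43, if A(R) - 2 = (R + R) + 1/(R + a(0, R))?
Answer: -55/3 ≈ -18.333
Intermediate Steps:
a(L, l) = L + 2*l (a(L, l) = (L + l) + l = L + 2*l)
A(R) = 2 + 2*R + 1/(3*R) (A(R) = 2 + ((R + R) + 1/(R + (0 + 2*R))) = 2 + (2*R + 1/(R + 2*R)) = 2 + (2*R + 1/(3*R)) = 2 + 2*R + 1/(3*R))
A(-3)*(-6) - 43 = (2 + 2*(-3) + (1/3)/(-3))*(-6) - 43 = (2 - 6 + (1/3)*(-1/3))*(-6) - 43 = (2 - 6 - 1/9)*(-6) - 43 = -37/9*(-6) - 43 = 74/3 - 43 = -55/3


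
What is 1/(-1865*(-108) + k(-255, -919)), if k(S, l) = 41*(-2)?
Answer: 1/201338 ≈ 4.9668e-6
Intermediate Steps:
k(S, l) = -82
1/(-1865*(-108) + k(-255, -919)) = 1/(-1865*(-108) - 82) = 1/(201420 - 82) = 1/201338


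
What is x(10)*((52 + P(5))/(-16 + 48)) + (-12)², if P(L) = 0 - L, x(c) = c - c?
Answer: 144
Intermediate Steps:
x(c) = 0
P(L) = -L
x(10)*((52 + P(5))/(-16 + 48)) + (-12)² = 0*((52 - 1*5)/(-16 + 48)) + (-12)² = 0*((52 - 5)/32) + 144 = 0*(47*(1/32)) + 144 = 0*(47/32) + 144 = 0 + 144 = 144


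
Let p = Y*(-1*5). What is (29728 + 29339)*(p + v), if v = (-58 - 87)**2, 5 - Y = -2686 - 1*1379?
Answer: 39870225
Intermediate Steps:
Y = 4070 (Y = 5 - (-2686 - 1*1379) = 5 - (-2686 - 1379) = 5 - 1*(-4065) = 5 + 4065 = 4070)
v = 21025 (v = (-145)**2 = 21025)
p = -20350 (p = 4070*(-1*5) = 4070*(-5) = -20350)
(29728 + 29339)*(p + v) = (29728 + 29339)*(-20350 + 21025) = 59067*675 = 39870225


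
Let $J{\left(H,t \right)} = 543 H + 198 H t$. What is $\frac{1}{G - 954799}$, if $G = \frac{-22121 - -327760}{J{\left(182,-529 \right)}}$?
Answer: $- \frac{18964218}{18107016687821} \approx -1.0473 \cdot 10^{-6}$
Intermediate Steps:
$J{\left(H,t \right)} = 543 H + 198 H t$
$G = - \frac{305639}{18964218}$ ($G = \frac{-22121 - -327760}{3 \cdot 182 \left(181 + 66 \left(-529\right)\right)} = \frac{-22121 + 327760}{3 \cdot 182 \left(181 - 34914\right)} = \frac{305639}{3 \cdot 182 \left(-34733\right)} = \frac{305639}{-18964218} = 305639 \left(- \frac{1}{18964218}\right) = - \frac{305639}{18964218} \approx -0.016117$)
$\frac{1}{G - 954799} = \frac{1}{- \frac{305639}{18964218} - 954799} = \frac{1}{- \frac{18107016687821}{18964218}} = - \frac{18964218}{18107016687821}$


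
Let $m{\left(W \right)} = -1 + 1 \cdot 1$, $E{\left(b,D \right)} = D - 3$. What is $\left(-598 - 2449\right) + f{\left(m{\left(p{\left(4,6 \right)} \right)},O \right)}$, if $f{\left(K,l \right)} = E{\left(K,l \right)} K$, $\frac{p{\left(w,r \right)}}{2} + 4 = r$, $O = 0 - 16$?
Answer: $-3047$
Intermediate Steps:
$E{\left(b,D \right)} = -3 + D$ ($E{\left(b,D \right)} = D - 3 = -3 + D$)
$O = -16$
$p{\left(w,r \right)} = -8 + 2 r$
$m{\left(W \right)} = 0$ ($m{\left(W \right)} = -1 + 1 = 0$)
$f{\left(K,l \right)} = K \left(-3 + l\right)$ ($f{\left(K,l \right)} = \left(-3 + l\right) K = K \left(-3 + l\right)$)
$\left(-598 - 2449\right) + f{\left(m{\left(p{\left(4,6 \right)} \right)},O \right)} = \left(-598 - 2449\right) + 0 \left(-3 - 16\right) = -3047 + 0 \left(-19\right) = -3047 + 0 = -3047$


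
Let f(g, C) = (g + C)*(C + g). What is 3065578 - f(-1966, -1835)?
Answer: -11382023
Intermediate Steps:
f(g, C) = (C + g)² (f(g, C) = (C + g)*(C + g) = (C + g)²)
3065578 - f(-1966, -1835) = 3065578 - (-1835 - 1966)² = 3065578 - 1*(-3801)² = 3065578 - 1*14447601 = 3065578 - 14447601 = -11382023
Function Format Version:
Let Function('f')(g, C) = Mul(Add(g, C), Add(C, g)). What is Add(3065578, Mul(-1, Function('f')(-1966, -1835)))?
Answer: -11382023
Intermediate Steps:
Function('f')(g, C) = Pow(Add(C, g), 2) (Function('f')(g, C) = Mul(Add(C, g), Add(C, g)) = Pow(Add(C, g), 2))
Add(3065578, Mul(-1, Function('f')(-1966, -1835))) = Add(3065578, Mul(-1, Pow(Add(-1835, -1966), 2))) = Add(3065578, Mul(-1, Pow(-3801, 2))) = Add(3065578, Mul(-1, 14447601)) = Add(3065578, -14447601) = -11382023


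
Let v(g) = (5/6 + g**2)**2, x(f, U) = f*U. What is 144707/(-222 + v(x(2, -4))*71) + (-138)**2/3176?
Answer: 55249443927/8524224406 ≈ 6.4815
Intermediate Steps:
x(f, U) = U*f
v(g) = (5/6 + g**2)**2 (v(g) = (5*(1/6) + g**2)**2 = (5/6 + g**2)**2)
144707/(-222 + v(x(2, -4))*71) + (-138)**2/3176 = 144707/(-222 + ((5 + 6*(-4*2)**2)**2/36)*71) + (-138)**2/3176 = 144707/(-222 + ((5 + 6*(-8)**2)**2/36)*71) + 19044*(1/3176) = 144707/(-222 + ((5 + 6*64)**2/36)*71) + 4761/794 = 144707/(-222 + ((5 + 384)**2/36)*71) + 4761/794 = 144707/(-222 + ((1/36)*389**2)*71) + 4761/794 = 144707/(-222 + ((1/36)*151321)*71) + 4761/794 = 144707/(-222 + (151321/36)*71) + 4761/794 = 144707/(-222 + 10743791/36) + 4761/794 = 144707/(10735799/36) + 4761/794 = 144707*(36/10735799) + 4761/794 = 5209452/10735799 + 4761/794 = 55249443927/8524224406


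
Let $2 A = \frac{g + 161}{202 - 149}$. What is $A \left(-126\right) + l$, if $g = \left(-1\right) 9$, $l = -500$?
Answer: $- \frac{36076}{53} \approx -680.68$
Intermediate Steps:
$g = -9$
$A = \frac{76}{53}$ ($A = \frac{\left(-9 + 161\right) \frac{1}{202 - 149}}{2} = \frac{152 \cdot \frac{1}{53}}{2} = \frac{1}{2} \cdot \frac{152}{53} = \frac{76}{53} \approx 1.434$)
$A \left(-126\right) + l = \frac{76}{53} \left(-126\right) - 500 = - \frac{9576}{53} - 500 = - \frac{36076}{53}$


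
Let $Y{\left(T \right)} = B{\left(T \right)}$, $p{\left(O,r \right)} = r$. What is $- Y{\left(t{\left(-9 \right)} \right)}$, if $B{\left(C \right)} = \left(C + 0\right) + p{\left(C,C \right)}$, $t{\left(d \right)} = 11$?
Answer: $-22$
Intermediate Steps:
$B{\left(C \right)} = 2 C$ ($B{\left(C \right)} = \left(C + 0\right) + C = C + C = 2 C$)
$Y{\left(T \right)} = 2 T$
$- Y{\left(t{\left(-9 \right)} \right)} = - 2 \cdot 11 = \left(-1\right) 22 = -22$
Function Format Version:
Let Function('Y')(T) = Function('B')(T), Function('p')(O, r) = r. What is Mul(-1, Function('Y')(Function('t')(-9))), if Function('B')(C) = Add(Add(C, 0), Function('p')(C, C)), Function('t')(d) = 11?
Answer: -22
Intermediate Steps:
Function('B')(C) = Mul(2, C) (Function('B')(C) = Add(Add(C, 0), C) = Add(C, C) = Mul(2, C))
Function('Y')(T) = Mul(2, T)
Mul(-1, Function('Y')(Function('t')(-9))) = Mul(-1, Mul(2, 11)) = Mul(-1, 22) = -22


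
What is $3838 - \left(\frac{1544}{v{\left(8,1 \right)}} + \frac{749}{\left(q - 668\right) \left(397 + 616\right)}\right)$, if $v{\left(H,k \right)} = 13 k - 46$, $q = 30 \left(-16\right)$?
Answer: $\frac{21297793667}{5482356} \approx 3884.8$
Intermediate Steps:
$q = -480$
$v{\left(H,k \right)} = -46 + 13 k$
$3838 - \left(\frac{1544}{v{\left(8,1 \right)}} + \frac{749}{\left(q - 668\right) \left(397 + 616\right)}\right) = 3838 - \left(\frac{1544}{-46 + 13 \cdot 1} + \frac{749}{\left(-480 - 668\right) \left(397 + 616\right)}\right) = 3838 - \left(\frac{1544}{-46 + 13} + \frac{749}{\left(-1148\right) 1013}\right) = 3838 - \left(\frac{1544}{-33} + \frac{749}{-1162924}\right) = 3838 - \left(1544 \left(- \frac{1}{33}\right) + 749 \left(- \frac{1}{1162924}\right)\right) = 3838 - \left(- \frac{1544}{33} - \frac{107}{166132}\right) = 3838 - - \frac{256511339}{5482356} = 3838 + \frac{256511339}{5482356} = \frac{21297793667}{5482356}$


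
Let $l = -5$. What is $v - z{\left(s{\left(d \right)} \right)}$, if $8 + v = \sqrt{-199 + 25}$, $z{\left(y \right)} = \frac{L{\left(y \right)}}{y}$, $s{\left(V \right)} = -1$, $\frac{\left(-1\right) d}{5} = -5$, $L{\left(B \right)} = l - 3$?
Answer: $-16 + i \sqrt{174} \approx -16.0 + 13.191 i$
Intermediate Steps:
$L{\left(B \right)} = -8$ ($L{\left(B \right)} = -5 - 3 = -8$)
$d = 25$ ($d = \left(-5\right) \left(-5\right) = 25$)
$z{\left(y \right)} = - \frac{8}{y}$
$v = -8 + i \sqrt{174}$ ($v = -8 + \sqrt{-199 + 25} = -8 + \sqrt{-174} = -8 + i \sqrt{174} \approx -8.0 + 13.191 i$)
$v - z{\left(s{\left(d \right)} \right)} = \left(-8 + i \sqrt{174}\right) - - \frac{8}{-1} = \left(-8 + i \sqrt{174}\right) - \left(-8\right) \left(-1\right) = \left(-8 + i \sqrt{174}\right) - 8 = -16 + i \sqrt{174}$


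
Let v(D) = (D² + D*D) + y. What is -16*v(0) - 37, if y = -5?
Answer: 43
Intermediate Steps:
v(D) = -5 + 2*D² (v(D) = (D² + D*D) - 5 = (D² + D²) - 5 = 2*D² - 5 = -5 + 2*D²)
-16*v(0) - 37 = -16*(-5 + 2*0²) - 37 = -16*(-5 + 2*0) - 37 = -16*(-5 + 0) - 37 = -16*(-5) - 37 = 80 - 37 = 43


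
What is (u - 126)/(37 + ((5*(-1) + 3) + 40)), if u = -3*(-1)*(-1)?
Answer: -43/25 ≈ -1.7200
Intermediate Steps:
u = -3 (u = 3*(-1) = -3)
(u - 126)/(37 + ((5*(-1) + 3) + 40)) = (-3 - 126)/(37 + ((5*(-1) + 3) + 40)) = -129/(37 + ((-5 + 3) + 40)) = -129/(37 + (-2 + 40)) = -129/(37 + 38) = -129/75 = -129*1/75 = -43/25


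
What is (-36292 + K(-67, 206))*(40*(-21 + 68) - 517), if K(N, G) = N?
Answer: -49557317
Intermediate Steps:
(-36292 + K(-67, 206))*(40*(-21 + 68) - 517) = (-36292 - 67)*(40*(-21 + 68) - 517) = -36359*(40*47 - 517) = -36359*(1880 - 517) = -36359*1363 = -49557317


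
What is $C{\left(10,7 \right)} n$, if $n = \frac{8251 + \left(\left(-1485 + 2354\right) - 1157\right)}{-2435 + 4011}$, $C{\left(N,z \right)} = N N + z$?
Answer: $\frac{852041}{1576} \approx 540.63$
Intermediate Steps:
$C{\left(N,z \right)} = z + N^{2}$ ($C{\left(N,z \right)} = N^{2} + z = z + N^{2}$)
$n = \frac{7963}{1576}$ ($n = \frac{8251 + \left(869 - 1157\right)}{1576} = \left(8251 - 288\right) \frac{1}{1576} = 7963 \cdot \frac{1}{1576} = \frac{7963}{1576} \approx 5.0527$)
$C{\left(10,7 \right)} n = \left(7 + 10^{2}\right) \frac{7963}{1576} = \left(7 + 100\right) \frac{7963}{1576} = 107 \cdot \frac{7963}{1576} = \frac{852041}{1576}$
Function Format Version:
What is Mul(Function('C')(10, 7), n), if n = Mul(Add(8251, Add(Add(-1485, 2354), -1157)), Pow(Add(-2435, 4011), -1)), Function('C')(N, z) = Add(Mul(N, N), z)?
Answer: Rational(852041, 1576) ≈ 540.63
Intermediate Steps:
Function('C')(N, z) = Add(z, Pow(N, 2)) (Function('C')(N, z) = Add(Pow(N, 2), z) = Add(z, Pow(N, 2)))
n = Rational(7963, 1576) (n = Mul(Add(8251, Add(869, -1157)), Pow(1576, -1)) = Mul(Add(8251, -288), Rational(1, 1576)) = Mul(7963, Rational(1, 1576)) = Rational(7963, 1576) ≈ 5.0527)
Mul(Function('C')(10, 7), n) = Mul(Add(7, Pow(10, 2)), Rational(7963, 1576)) = Mul(Add(7, 100), Rational(7963, 1576)) = Mul(107, Rational(7963, 1576)) = Rational(852041, 1576)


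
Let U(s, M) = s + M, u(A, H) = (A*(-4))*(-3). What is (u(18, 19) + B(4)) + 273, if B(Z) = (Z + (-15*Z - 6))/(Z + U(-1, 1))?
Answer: 947/2 ≈ 473.50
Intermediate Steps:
u(A, H) = 12*A (u(A, H) = -4*A*(-3) = 12*A)
U(s, M) = M + s
B(Z) = (-6 - 14*Z)/Z (B(Z) = (Z + (-15*Z - 6))/(Z + (1 - 1)) = (Z + (-6 - 15*Z))/(Z + 0) = (-6 - 14*Z)/Z)
(u(18, 19) + B(4)) + 273 = (12*18 + (-14 - 6/4)) + 273 = (216 + (-14 - 6*1/4)) + 273 = (216 + (-14 - 3/2)) + 273 = (216 - 31/2) + 273 = 401/2 + 273 = 947/2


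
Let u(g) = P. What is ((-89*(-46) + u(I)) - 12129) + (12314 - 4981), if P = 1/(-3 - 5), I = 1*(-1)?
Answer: -5617/8 ≈ -702.13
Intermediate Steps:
I = -1
P = -1/8 (P = 1/(-8) = -1/8 ≈ -0.12500)
u(g) = -1/8
((-89*(-46) + u(I)) - 12129) + (12314 - 4981) = ((-89*(-46) - 1/8) - 12129) + (12314 - 4981) = ((4094 - 1/8) - 12129) + 7333 = (32751/8 - 12129) + 7333 = -64281/8 + 7333 = -5617/8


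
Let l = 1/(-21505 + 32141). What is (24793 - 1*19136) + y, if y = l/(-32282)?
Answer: 1942338598263/343351352 ≈ 5657.0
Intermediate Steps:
l = 1/10636 ≈ 9.4020e-5
y = -1/343351352 (y = (1/10636)/(-32282) = (1/10636)*(-1/32282) = -1/343351352 ≈ -2.9125e-9)
(24793 - 1*19136) + y = (24793 - 1*19136) - 1/343351352 = (24793 - 19136) - 1/343351352 = 5657 - 1/343351352 = 1942338598263/343351352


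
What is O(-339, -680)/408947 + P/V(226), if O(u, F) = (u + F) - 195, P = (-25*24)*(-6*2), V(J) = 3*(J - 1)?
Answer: 13082662/1226841 ≈ 10.664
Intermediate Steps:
V(J) = -3 + 3*J (V(J) = 3*(-1 + J) = -3 + 3*J)
P = 7200 (P = -600*(-12) = 7200)
O(u, F) = -195 + F + u (O(u, F) = (F + u) - 195 = -195 + F + u)
O(-339, -680)/408947 + P/V(226) = (-195 - 680 - 339)/408947 + 7200/(-3 + 3*226) = -1214*1/408947 + 7200/(-3 + 678) = -1214/408947 + 7200/675 = -1214/408947 + 7200*(1/675) = -1214/408947 + 32/3 = 13082662/1226841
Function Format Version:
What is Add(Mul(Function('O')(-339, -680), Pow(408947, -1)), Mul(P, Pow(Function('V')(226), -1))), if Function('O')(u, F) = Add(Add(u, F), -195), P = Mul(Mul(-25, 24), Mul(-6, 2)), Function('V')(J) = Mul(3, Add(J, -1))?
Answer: Rational(13082662, 1226841) ≈ 10.664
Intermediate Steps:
Function('V')(J) = Add(-3, Mul(3, J)) (Function('V')(J) = Mul(3, Add(-1, J)) = Add(-3, Mul(3, J)))
P = 7200 (P = Mul(-600, -12) = 7200)
Function('O')(u, F) = Add(-195, F, u) (Function('O')(u, F) = Add(Add(F, u), -195) = Add(-195, F, u))
Add(Mul(Function('O')(-339, -680), Pow(408947, -1)), Mul(P, Pow(Function('V')(226), -1))) = Add(Mul(Add(-195, -680, -339), Pow(408947, -1)), Mul(7200, Pow(Add(-3, Mul(3, 226)), -1))) = Add(Mul(-1214, Rational(1, 408947)), Mul(7200, Pow(Add(-3, 678), -1))) = Add(Rational(-1214, 408947), Mul(7200, Pow(675, -1))) = Add(Rational(-1214, 408947), Mul(7200, Rational(1, 675))) = Add(Rational(-1214, 408947), Rational(32, 3)) = Rational(13082662, 1226841)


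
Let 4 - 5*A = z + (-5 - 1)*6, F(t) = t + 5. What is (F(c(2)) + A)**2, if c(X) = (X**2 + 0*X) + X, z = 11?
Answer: 7056/25 ≈ 282.24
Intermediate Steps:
c(X) = X + X**2 (c(X) = (X**2 + 0) + X = X**2 + X = X + X**2)
F(t) = 5 + t
A = 29/5 (A = 4/5 - (11 + (-5 - 1)*6)/5 = 4/5 - (11 - 6*6)/5 = 4/5 - (11 - 36)/5 = 4/5 - 1/5*(-25) = 4/5 + 5 = 29/5 ≈ 5.8000)
(F(c(2)) + A)**2 = ((5 + 2*(1 + 2)) + 29/5)**2 = ((5 + 2*3) + 29/5)**2 = ((5 + 6) + 29/5)**2 = (11 + 29/5)**2 = (84/5)**2 = 7056/25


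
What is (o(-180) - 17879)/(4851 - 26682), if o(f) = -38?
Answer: 943/1149 ≈ 0.82071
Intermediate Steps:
(o(-180) - 17879)/(4851 - 26682) = (-38 - 17879)/(4851 - 26682) = -17917/(-21831) = -17917*(-1/21831) = 943/1149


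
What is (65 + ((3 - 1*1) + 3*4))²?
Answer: 6241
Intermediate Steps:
(65 + ((3 - 1*1) + 3*4))² = (65 + ((3 - 1) + 12))² = (65 + (2 + 12))² = (65 + 14)² = 79² = 6241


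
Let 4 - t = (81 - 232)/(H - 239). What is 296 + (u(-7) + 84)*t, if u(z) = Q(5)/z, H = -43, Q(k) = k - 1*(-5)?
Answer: 574505/987 ≈ 582.07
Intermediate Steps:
Q(k) = 5 + k (Q(k) = k + 5 = 5 + k)
u(z) = 10/z (u(z) = (5 + 5)/z = 10/z)
t = 977/282 (t = 4 - (81 - 232)/(-43 - 239) = 4 - (-151)/(-282) = 4 - (-151)*(-1)/282 = 4 - 1*151/282 = 4 - 151/282 = 977/282 ≈ 3.4645)
296 + (u(-7) + 84)*t = 296 + (10/(-7) + 84)*(977/282) = 296 + (10*(-⅐) + 84)*(977/282) = 296 + (-10/7 + 84)*(977/282) = 296 + (578/7)*(977/282) = 296 + 282353/987 = 574505/987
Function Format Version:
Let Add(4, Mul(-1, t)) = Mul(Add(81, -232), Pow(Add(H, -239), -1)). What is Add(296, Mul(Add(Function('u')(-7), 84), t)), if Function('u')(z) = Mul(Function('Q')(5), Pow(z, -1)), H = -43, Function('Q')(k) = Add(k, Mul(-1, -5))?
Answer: Rational(574505, 987) ≈ 582.07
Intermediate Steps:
Function('Q')(k) = Add(5, k) (Function('Q')(k) = Add(k, 5) = Add(5, k))
Function('u')(z) = Mul(10, Pow(z, -1)) (Function('u')(z) = Mul(Add(5, 5), Pow(z, -1)) = Mul(10, Pow(z, -1)))
t = Rational(977, 282) (t = Add(4, Mul(-1, Mul(Add(81, -232), Pow(Add(-43, -239), -1)))) = Add(4, Mul(-1, Mul(-151, Pow(-282, -1)))) = Add(4, Mul(-1, Mul(-151, Rational(-1, 282)))) = Add(4, Mul(-1, Rational(151, 282))) = Add(4, Rational(-151, 282)) = Rational(977, 282) ≈ 3.4645)
Add(296, Mul(Add(Function('u')(-7), 84), t)) = Add(296, Mul(Add(Mul(10, Pow(-7, -1)), 84), Rational(977, 282))) = Add(296, Mul(Add(Mul(10, Rational(-1, 7)), 84), Rational(977, 282))) = Add(296, Mul(Add(Rational(-10, 7), 84), Rational(977, 282))) = Add(296, Mul(Rational(578, 7), Rational(977, 282))) = Add(296, Rational(282353, 987)) = Rational(574505, 987)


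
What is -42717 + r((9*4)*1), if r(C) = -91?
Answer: -42808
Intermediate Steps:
-42717 + r((9*4)*1) = -42717 - 91 = -42808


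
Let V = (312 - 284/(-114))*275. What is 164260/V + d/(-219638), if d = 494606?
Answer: -19090170437/54136923335 ≈ -0.35263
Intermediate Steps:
V = 4929650/57 (V = (312 - 284*(-1/114))*275 = (312 + 142/57)*275 = (17926/57)*275 = 4929650/57 ≈ 86485.)
164260/V + d/(-219638) = 164260/(4929650/57) + 494606/(-219638) = 164260*(57/4929650) + 494606*(-1/219638) = 936282/492965 - 247303/109819 = -19090170437/54136923335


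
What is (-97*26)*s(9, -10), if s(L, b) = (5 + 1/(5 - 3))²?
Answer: -152581/2 ≈ -76291.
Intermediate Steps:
s(L, b) = 121/4 (s(L, b) = (5 + 1/2)² = (5 + ½)² = (11/2)² = 121/4)
(-97*26)*s(9, -10) = -97*26*(121/4) = -2522*121/4 = -152581/2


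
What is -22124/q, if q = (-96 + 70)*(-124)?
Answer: -5531/806 ≈ -6.8623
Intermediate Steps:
q = 3224 (q = -26*(-124) = 3224)
-22124/q = -22124/3224 = -22124*1/3224 = -5531/806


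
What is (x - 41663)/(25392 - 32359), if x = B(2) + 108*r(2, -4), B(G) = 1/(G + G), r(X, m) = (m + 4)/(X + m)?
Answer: 166651/27868 ≈ 5.9800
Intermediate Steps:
r(X, m) = (4 + m)/(X + m)
B(G) = 1/(2*G)
x = 1/4 (x = (1/2)/2 + 108*((4 - 4)/(2 - 4)) = (1/2)*(1/2) + 108*(0/(-2)) = 1/4 + 108*(-1/2*0) = 1/4 + 108*0 = 1/4 + 0 = 1/4 ≈ 0.25000)
(x - 41663)/(25392 - 32359) = (1/4 - 41663)/(25392 - 32359) = -166651/4/(-6967) = -166651/4*(-1/6967) = 166651/27868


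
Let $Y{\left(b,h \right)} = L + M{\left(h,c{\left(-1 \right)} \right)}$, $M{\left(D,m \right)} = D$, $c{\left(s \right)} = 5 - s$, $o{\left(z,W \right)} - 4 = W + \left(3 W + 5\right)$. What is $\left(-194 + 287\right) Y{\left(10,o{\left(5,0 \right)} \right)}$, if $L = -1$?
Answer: $744$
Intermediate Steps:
$o{\left(z,W \right)} = 9 + 4 W$ ($o{\left(z,W \right)} = 4 + \left(W + \left(3 W + 5\right)\right) = 4 + \left(W + \left(5 + 3 W\right)\right) = 4 + \left(5 + 4 W\right) = 9 + 4 W$)
$Y{\left(b,h \right)} = -1 + h$
$\left(-194 + 287\right) Y{\left(10,o{\left(5,0 \right)} \right)} = \left(-194 + 287\right) \left(-1 + \left(9 + 4 \cdot 0\right)\right) = 93 \left(-1 + \left(9 + 0\right)\right) = 93 \left(-1 + 9\right) = 93 \cdot 8 = 744$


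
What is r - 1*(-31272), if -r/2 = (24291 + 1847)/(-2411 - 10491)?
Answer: 201761810/6451 ≈ 31276.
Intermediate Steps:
r = 26138/6451 (r = -2*(24291 + 1847)/(-2411 - 10491) = -52276/(-12902) = -52276*(-1)/12902 = -2*(-13069/6451) = 26138/6451 ≈ 4.0518)
r - 1*(-31272) = 26138/6451 - 1*(-31272) = 26138/6451 + 31272 = 201761810/6451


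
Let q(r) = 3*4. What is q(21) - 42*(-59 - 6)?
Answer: 2742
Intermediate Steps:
q(r) = 12
q(21) - 42*(-59 - 6) = 12 - 42*(-59 - 6) = 12 - 42*(-65) = 12 + 2730 = 2742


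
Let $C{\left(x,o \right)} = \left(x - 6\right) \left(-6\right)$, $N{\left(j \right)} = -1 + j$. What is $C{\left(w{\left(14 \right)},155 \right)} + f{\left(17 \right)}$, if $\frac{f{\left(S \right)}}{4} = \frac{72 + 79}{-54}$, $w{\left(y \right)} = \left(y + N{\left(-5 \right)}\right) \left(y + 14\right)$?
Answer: $- \frac{35618}{27} \approx -1319.2$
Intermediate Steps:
$w{\left(y \right)} = \left(-6 + y\right) \left(14 + y\right)$ ($w{\left(y \right)} = \left(y - 6\right) \left(y + 14\right) = \left(y - 6\right) \left(14 + y\right) = \left(-6 + y\right) \left(14 + y\right)$)
$C{\left(x,o \right)} = 36 - 6 x$ ($C{\left(x,o \right)} = \left(-6 + x\right) \left(-6\right) = 36 - 6 x$)
$f{\left(S \right)} = - \frac{302}{27}$ ($f{\left(S \right)} = 4 \frac{72 + 79}{-54} = 4 \cdot 151 \left(- \frac{1}{54}\right) = 4 \left(- \frac{151}{54}\right) = - \frac{302}{27}$)
$C{\left(w{\left(14 \right)},155 \right)} + f{\left(17 \right)} = \left(36 - 6 \left(-84 + 14^{2} + 8 \cdot 14\right)\right) - \frac{302}{27} = \left(36 - 6 \left(-84 + 196 + 112\right)\right) - \frac{302}{27} = \left(36 - 1344\right) - \frac{302}{27} = -1308 - \frac{302}{27} = - \frac{35618}{27}$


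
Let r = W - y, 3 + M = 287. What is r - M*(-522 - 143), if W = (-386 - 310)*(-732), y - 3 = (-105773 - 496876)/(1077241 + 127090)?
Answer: 841019865548/1204331 ≈ 6.9833e+5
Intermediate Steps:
M = 284 (M = -3 + 287 = 284)
y = 3010344/1204331 (y = 3 + (-105773 - 496876)/(1077241 + 127090) = 3 - 602649/1204331 = 3010344/1204331 ≈ 2.4996)
W = 509472 (W = -696*(-732) = 509472)
r = 613569912888/1204331 (r = 509472 - 1*3010344/1204331 = 509472 - 3010344/1204331 = 613569912888/1204331 ≈ 5.0947e+5)
r - M*(-522 - 143) = 613569912888/1204331 - 284*(-522 - 143) = 613569912888/1204331 - 284*(-665) = 613569912888/1204331 - 1*(-188860) = 613569912888/1204331 + 188860 = 841019865548/1204331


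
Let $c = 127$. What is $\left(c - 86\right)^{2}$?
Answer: $1681$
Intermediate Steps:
$\left(c - 86\right)^{2} = \left(127 - 86\right)^{2} = 41^{2} = 1681$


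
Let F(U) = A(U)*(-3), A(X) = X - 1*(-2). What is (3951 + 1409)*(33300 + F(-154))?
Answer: 180932160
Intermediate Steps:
A(X) = 2 + X (A(X) = X + 2 = 2 + X)
F(U) = -6 - 3*U (F(U) = (2 + U)*(-3) = -6 - 3*U)
(3951 + 1409)*(33300 + F(-154)) = (3951 + 1409)*(33300 + (-6 - 3*(-154))) = 5360*(33300 + (-6 + 462)) = 5360*(33300 + 456) = 5360*33756 = 180932160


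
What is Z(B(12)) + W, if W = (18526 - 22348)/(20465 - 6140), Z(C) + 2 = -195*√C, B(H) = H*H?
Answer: -11184324/4775 ≈ -2342.3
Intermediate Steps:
B(H) = H²
Z(C) = -2 - 195*√C
W = -1274/4775 (W = -3822/14325 = -3822*1/14325 = -1274/4775 ≈ -0.26681)
Z(B(12)) + W = (-2 - 195*√(12²)) - 1274/4775 = (-2 - 195*√144) - 1274/4775 = (-2 - 195*12) - 1274/4775 = (-2 - 2340) - 1274/4775 = -2342 - 1274/4775 = -11184324/4775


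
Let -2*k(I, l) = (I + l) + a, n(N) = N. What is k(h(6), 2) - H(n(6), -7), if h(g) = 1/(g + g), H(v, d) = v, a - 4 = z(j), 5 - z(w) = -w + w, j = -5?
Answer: -277/24 ≈ -11.542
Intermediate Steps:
z(w) = 5 (z(w) = 5 - (-w + w) = 5 - 1*0 = 5 + 0 = 5)
a = 9 (a = 4 + 5 = 9)
h(g) = 1/(2*g)
k(I, l) = -9/2 - I/2 - l/2 (k(I, l) = -((I + l) + 9)/2 = -(9 + I + l)/2 = -9/2 - I/2 - l/2)
k(h(6), 2) - H(n(6), -7) = (-9/2 - 1/(4*6) - 1/2*2) - 1*6 = (-9/2 - 1/(4*6) - 1) - 6 = (-9/2 - 1/2*1/12 - 1) - 6 = (-9/2 - 1/24 - 1) - 6 = -133/24 - 6 = -277/24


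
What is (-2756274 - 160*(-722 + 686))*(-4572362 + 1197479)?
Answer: 9282662939862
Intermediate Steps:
(-2756274 - 160*(-722 + 686))*(-4572362 + 1197479) = (-2756274 - 160*(-36))*(-3374883) = (-2756274 + 5760)*(-3374883) = -2750514*(-3374883) = 9282662939862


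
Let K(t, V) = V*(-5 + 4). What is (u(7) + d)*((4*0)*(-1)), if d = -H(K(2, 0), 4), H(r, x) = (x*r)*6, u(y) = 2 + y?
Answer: 0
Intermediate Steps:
K(t, V) = -V (K(t, V) = V*(-1) = -V)
H(r, x) = 6*r*x (H(r, x) = (r*x)*6 = 6*r*x)
d = 0 (d = -6*(-1*0)*4 = -6*0*4 = -1*0 = 0)
(u(7) + d)*((4*0)*(-1)) = ((2 + 7) + 0)*((4*0)*(-1)) = (9 + 0)*(0*(-1)) = 9*0 = 0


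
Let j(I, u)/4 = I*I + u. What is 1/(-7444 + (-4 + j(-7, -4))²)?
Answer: 1/23532 ≈ 4.2495e-5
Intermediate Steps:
j(I, u) = 4*u + 4*I² (j(I, u) = 4*(I*I + u) = 4*(I² + u) = 4*(u + I²) = 4*u + 4*I²)
1/(-7444 + (-4 + j(-7, -4))²) = 1/(-7444 + (-4 + (4*(-4) + 4*(-7)²))²) = 1/(-7444 + (-4 + (-16 + 4*49))²) = 1/(-7444 + (-4 + (-16 + 196))²) = 1/(-7444 + (-4 + 180)²) = 1/(-7444 + 176²) = 1/(-7444 + 30976) = 1/23532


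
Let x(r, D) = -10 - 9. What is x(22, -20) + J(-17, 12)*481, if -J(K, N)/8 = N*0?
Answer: -19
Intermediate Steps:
J(K, N) = 0 (J(K, N) = -8*N*0 = -8*0 = 0)
x(r, D) = -19
x(22, -20) + J(-17, 12)*481 = -19 + 0*481 = -19 + 0 = -19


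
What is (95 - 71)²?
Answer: 576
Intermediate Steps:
(95 - 71)² = 24² = 576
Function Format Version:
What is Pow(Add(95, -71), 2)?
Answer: 576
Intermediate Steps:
Pow(Add(95, -71), 2) = Pow(24, 2) = 576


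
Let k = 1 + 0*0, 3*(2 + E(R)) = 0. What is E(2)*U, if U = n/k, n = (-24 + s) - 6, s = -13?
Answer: 86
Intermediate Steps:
E(R) = -2 (E(R) = -2 + (⅓)*0 = -2 + 0 = -2)
k = 1 (k = 1 + 0 = 1)
n = -43 (n = (-24 - 13) - 6 = -37 - 6 = -43)
U = -43 (U = -43/1 = -43*1 = -43)
E(2)*U = -2*(-43) = 86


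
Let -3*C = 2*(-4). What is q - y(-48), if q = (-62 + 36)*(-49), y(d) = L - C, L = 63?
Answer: 3641/3 ≈ 1213.7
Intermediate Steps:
C = 8/3 (C = -2*(-4)/3 = -1/3*(-8) = 8/3 ≈ 2.6667)
y(d) = 181/3 (y(d) = 63 - 1*8/3 = 63 - 8/3 = 181/3)
q = 1274 (q = -26*(-49) = 1274)
q - y(-48) = 1274 - 1*181/3 = 1274 - 181/3 = 3641/3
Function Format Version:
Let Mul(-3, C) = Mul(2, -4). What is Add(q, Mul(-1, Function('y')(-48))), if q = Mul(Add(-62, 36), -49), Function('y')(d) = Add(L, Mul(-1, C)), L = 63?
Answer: Rational(3641, 3) ≈ 1213.7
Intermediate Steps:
C = Rational(8, 3) (C = Mul(Rational(-1, 3), Mul(2, -4)) = Mul(Rational(-1, 3), -8) = Rational(8, 3) ≈ 2.6667)
Function('y')(d) = Rational(181, 3) (Function('y')(d) = Add(63, Mul(-1, Rational(8, 3))) = Add(63, Rational(-8, 3)) = Rational(181, 3))
q = 1274 (q = Mul(-26, -49) = 1274)
Add(q, Mul(-1, Function('y')(-48))) = Add(1274, Mul(-1, Rational(181, 3))) = Add(1274, Rational(-181, 3)) = Rational(3641, 3)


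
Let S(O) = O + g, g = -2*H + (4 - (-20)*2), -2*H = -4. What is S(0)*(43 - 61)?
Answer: -720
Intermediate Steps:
H = 2 (H = -½*(-4) = 2)
g = 40 (g = -2*2 + (4 - (-20)*2) = -4 + (4 - 4*(-10)) = -4 + (4 + 40) = -4 + 44 = 40)
S(O) = 40 + O (S(O) = O + 40 = 40 + O)
S(0)*(43 - 61) = (40 + 0)*(43 - 61) = 40*(-18) = -720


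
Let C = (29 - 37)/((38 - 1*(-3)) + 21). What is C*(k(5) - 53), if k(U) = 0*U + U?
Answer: 192/31 ≈ 6.1936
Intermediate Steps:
k(U) = U (k(U) = 0 + U = U)
C = -4/31 (C = -8/((38 + 3) + 21) = -8/(41 + 21) = -8/62 = -8*1/62 = -4/31 ≈ -0.12903)
C*(k(5) - 53) = -4*(5 - 53)/31 = -4/31*(-48) = 192/31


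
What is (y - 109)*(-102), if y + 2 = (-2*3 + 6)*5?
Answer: 11322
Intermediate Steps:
y = -2 (y = -2 + (-2*3 + 6)*5 = -2 + (-6 + 6)*5 = -2 + 0*5 = -2 + 0 = -2)
(y - 109)*(-102) = (-2 - 109)*(-102) = -111*(-102) = 11322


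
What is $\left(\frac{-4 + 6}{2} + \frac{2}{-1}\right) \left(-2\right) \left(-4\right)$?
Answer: $-8$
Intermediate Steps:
$\left(\frac{-4 + 6}{2} + \frac{2}{-1}\right) \left(-2\right) \left(-4\right) = \left(2 \cdot \frac{1}{2} + 2 \left(-1\right)\right) \left(-2\right) \left(-4\right) = \left(1 - 2\right) \left(-2\right) \left(-4\right) = \left(-1\right) \left(-2\right) \left(-4\right) = 2 \left(-4\right) = -8$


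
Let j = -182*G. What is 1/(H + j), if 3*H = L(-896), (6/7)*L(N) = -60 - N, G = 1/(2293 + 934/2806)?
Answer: 14478957/4706120741 ≈ 0.0030766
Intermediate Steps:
G = 1403/3217546 (G = 1/(2293 + 934*(1/2806)) = 1/(2293 + 467/1403) = 1/(3217546/1403) = 1403/3217546 ≈ 0.00043605)
L(N) = -70 - 7*N/6 (L(N) = 7*(-60 - N)/6 = -70 - 7*N/6)
H = 2926/9 (H = (-70 - 7/6*(-896))/3 = (-70 + 3136/3)/3 = (⅓)*(2926/3) = 2926/9 ≈ 325.11)
j = -127673/1608773 (j = -182*1403/3217546 = -127673/1608773 ≈ -0.079360)
1/(H + j) = 1/(2926/9 - 127673/1608773) = 1/(4706120741/14478957) = 14478957/4706120741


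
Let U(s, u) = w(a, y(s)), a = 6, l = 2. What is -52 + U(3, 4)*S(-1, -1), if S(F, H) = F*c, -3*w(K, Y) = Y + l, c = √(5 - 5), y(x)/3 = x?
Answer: -52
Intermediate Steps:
y(x) = 3*x
c = 0 (c = √0 = 0)
w(K, Y) = -⅔ - Y/3 (w(K, Y) = -(Y + 2)/3 = -(2 + Y)/3 = -⅔ - Y/3)
S(F, H) = 0 (S(F, H) = F*0 = 0)
U(s, u) = -⅔ - s
-52 + U(3, 4)*S(-1, -1) = -52 + (-⅔ - 1*3)*0 = -52 + (-⅔ - 3)*0 = -52 - 11/3*0 = -52 + 0 = -52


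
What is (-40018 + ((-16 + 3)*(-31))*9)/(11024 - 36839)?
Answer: 36391/25815 ≈ 1.4097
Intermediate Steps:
(-40018 + ((-16 + 3)*(-31))*9)/(11024 - 36839) = (-40018 - 13*(-31)*9)/(-25815) = (-40018 + 403*9)*(-1/25815) = (-40018 + 3627)*(-1/25815) = -36391*(-1/25815) = 36391/25815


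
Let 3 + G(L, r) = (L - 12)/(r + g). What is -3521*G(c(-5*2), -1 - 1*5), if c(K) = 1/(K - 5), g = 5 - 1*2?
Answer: -161966/45 ≈ -3599.2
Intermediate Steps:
g = 3 (g = 5 - 2 = 3)
c(K) = 1/(-5 + K)
G(L, r) = -3 + (-12 + L)/(3 + r) (G(L, r) = -3 + (L - 12)/(r + 3) = -3 + (-12 + L)/(3 + r))
-3521*G(c(-5*2), -1 - 1*5) = -3521*(-21 + 1/(-5 - 5*2) - 3*(-1 - 1*5))/(3 + (-1 - 1*5)) = -3521*(-21 + 1/(-5 - 10) - 3*(-1 - 5))/(3 + (-1 - 5)) = -3521*(-21 + 1/(-15) - 3*(-6))/(3 - 6) = -3521*(-21 - 1/15 + 18)/(-3) = -(-3521)*(-46)/(3*15) = -3521*46/45 = -161966/45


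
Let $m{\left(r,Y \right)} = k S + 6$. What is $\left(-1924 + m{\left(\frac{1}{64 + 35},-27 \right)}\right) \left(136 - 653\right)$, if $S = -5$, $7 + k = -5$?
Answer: $960586$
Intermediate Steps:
$k = -12$ ($k = -7 - 5 = -12$)
$m{\left(r,Y \right)} = 66$ ($m{\left(r,Y \right)} = \left(-12\right) \left(-5\right) + 6 = 60 + 6 = 66$)
$\left(-1924 + m{\left(\frac{1}{64 + 35},-27 \right)}\right) \left(136 - 653\right) = \left(-1924 + 66\right) \left(136 - 653\right) = \left(-1858\right) \left(-517\right) = 960586$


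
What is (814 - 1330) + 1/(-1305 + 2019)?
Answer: -368423/714 ≈ -516.00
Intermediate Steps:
(814 - 1330) + 1/(-1305 + 2019) = -516 + 1/714 = -368423/714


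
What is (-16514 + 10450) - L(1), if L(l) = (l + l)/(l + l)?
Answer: -6065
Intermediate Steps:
L(l) = 1 (L(l) = (2*l)/((2*l)) = (2*l)*(1/(2*l)) = 1)
(-16514 + 10450) - L(1) = (-16514 + 10450) - 1*1 = -6064 - 1 = -6065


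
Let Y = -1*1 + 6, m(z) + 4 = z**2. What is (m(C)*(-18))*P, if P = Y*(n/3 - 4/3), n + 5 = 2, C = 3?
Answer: 1050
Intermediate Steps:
n = -3 (n = -5 + 2 = -3)
m(z) = -4 + z**2
Y = 5 (Y = -1 + 6 = 5)
P = -35/3 (P = 5*(-3/3 - 4/3) = 5*(-3*1/3 - 4*1/3) = 5*(-1 - 4/3) = 5*(-7/3) = -35/3 ≈ -11.667)
(m(C)*(-18))*P = ((-4 + 3**2)*(-18))*(-35/3) = ((-4 + 9)*(-18))*(-35/3) = (5*(-18))*(-35/3) = -90*(-35/3) = 1050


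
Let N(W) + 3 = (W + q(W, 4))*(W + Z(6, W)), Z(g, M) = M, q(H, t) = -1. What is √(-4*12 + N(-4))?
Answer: I*√11 ≈ 3.3166*I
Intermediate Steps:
N(W) = -3 + 2*W*(-1 + W) (N(W) = -3 + (W - 1)*(W + W) = -3 + (-1 + W)*(2*W) = -3 + 2*W*(-1 + W))
√(-4*12 + N(-4)) = √(-4*12 + (-3 - 2*(-4) + 2*(-4)²)) = √(-48 + (-3 + 8 + 2*16)) = √(-48 + (-3 + 8 + 32)) = √(-48 + 37) = √(-11) = I*√11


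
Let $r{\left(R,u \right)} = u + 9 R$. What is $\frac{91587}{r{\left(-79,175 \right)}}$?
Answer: $- \frac{91587}{536} \approx -170.87$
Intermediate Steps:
$\frac{91587}{r{\left(-79,175 \right)}} = \frac{91587}{175 + 9 \left(-79\right)} = \frac{91587}{175 - 711} = \frac{91587}{-536} = 91587 \left(- \frac{1}{536}\right) = - \frac{91587}{536}$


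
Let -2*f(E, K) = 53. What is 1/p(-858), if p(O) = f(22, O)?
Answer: -2/53 ≈ -0.037736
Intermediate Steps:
f(E, K) = -53/2 (f(E, K) = -1/2*53 = -53/2)
p(O) = -53/2
1/p(-858) = 1/(-53/2) = -2/53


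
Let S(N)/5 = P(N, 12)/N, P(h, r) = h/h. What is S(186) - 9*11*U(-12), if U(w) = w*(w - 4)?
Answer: -3535483/186 ≈ -19008.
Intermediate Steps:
U(w) = w*(-4 + w)
P(h, r) = 1
S(N) = 5/N (S(N) = 5*(1/N) = 5/N)
S(186) - 9*11*U(-12) = 5/186 - 9*11*(-12*(-4 - 12)) = 5*(1/186) - 99*(-12*(-16)) = 5/186 - 99*192 = 5/186 - 1*19008 = 5/186 - 19008 = -3535483/186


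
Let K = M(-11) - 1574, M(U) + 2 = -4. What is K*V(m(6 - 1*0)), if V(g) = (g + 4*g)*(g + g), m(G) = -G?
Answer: -568800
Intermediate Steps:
V(g) = 10*g² (V(g) = (5*g)*(2*g) = 10*g²)
M(U) = -6 (M(U) = -2 - 4 = -6)
K = -1580 (K = -6 - 1574 = -1580)
K*V(m(6 - 1*0)) = -15800*(-(6 - 1*0))² = -15800*(-(6 + 0))² = -15800*(-1*6)² = -15800*(-6)² = -15800*36 = -1580*360 = -568800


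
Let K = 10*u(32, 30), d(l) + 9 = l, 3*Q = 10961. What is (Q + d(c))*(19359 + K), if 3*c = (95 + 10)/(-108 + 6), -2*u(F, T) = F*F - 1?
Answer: 882465654/17 ≈ 5.1910e+7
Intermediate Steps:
u(F, T) = ½ - F²/2 (u(F, T) = -(F*F - 1)/2 = -(F² - 1)/2 = -(-1 + F²)/2 = ½ - F²/2)
Q = 10961/3 (Q = (⅓)*10961 = 10961/3 ≈ 3653.7)
c = -35/102 (c = ((95 + 10)/(-108 + 6))/3 = (105/(-102))/3 = (105*(-1/102))/3 = (⅓)*(-35/34) = -35/102 ≈ -0.34314)
d(l) = -9 + l
K = -5115 (K = 10*(½ - ½*32²) = 10*(½ - ½*1024) = 10*(½ - 512) = 10*(-1023/2) = -5115)
(Q + d(c))*(19359 + K) = (10961/3 + (-9 - 35/102))*(19359 - 5115) = (10961/3 - 953/102)*14244 = (123907/34)*14244 = 882465654/17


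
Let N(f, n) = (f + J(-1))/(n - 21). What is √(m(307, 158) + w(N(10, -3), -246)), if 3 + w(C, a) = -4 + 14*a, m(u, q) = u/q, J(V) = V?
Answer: I*√86102258/158 ≈ 58.729*I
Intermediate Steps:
N(f, n) = (-1 + f)/(-21 + n) (N(f, n) = (f - 1)/(n - 21) = (-1 + f)/(-21 + n))
w(C, a) = -7 + 14*a (w(C, a) = -3 + (-4 + 14*a) = -7 + 14*a)
√(m(307, 158) + w(N(10, -3), -246)) = √(307/158 + (-7 + 14*(-246))) = √(307*(1/158) + (-7 - 3444)) = √(307/158 - 3451) = √(-544951/158) = I*√86102258/158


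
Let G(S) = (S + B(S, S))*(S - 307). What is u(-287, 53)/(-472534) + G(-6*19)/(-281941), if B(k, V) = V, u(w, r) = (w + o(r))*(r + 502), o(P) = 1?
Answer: -15923649/3505966013 ≈ -0.0045419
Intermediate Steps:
u(w, r) = (1 + w)*(502 + r) (u(w, r) = (w + 1)*(r + 502) = (1 + w)*(502 + r))
G(S) = 2*S*(-307 + S) (G(S) = (S + S)*(S - 307) = (2*S)*(-307 + S) = 2*S*(-307 + S))
u(-287, 53)/(-472534) + G(-6*19)/(-281941) = (502 + 53 + 502*(-287) + 53*(-287))/(-472534) + (2*(-6*19)*(-307 - 6*19))/(-281941) = (502 + 53 - 144074 - 15211)*(-1/472534) + (2*(-114)*(-307 - 114))*(-1/281941) = -158730*(-1/472534) + (2*(-114)*(-421))*(-1/281941) = 79365/236267 + 95988*(-1/281941) = 79365/236267 - 5052/14839 = -15923649/3505966013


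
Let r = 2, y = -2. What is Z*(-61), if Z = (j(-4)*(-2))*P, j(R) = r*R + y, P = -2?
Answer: 2440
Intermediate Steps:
j(R) = -2 + 2*R (j(R) = 2*R - 2 = -2 + 2*R)
Z = -40 (Z = ((-2 + 2*(-4))*(-2))*(-2) = ((-2 - 8)*(-2))*(-2) = -10*(-2)*(-2) = 20*(-2) = -40)
Z*(-61) = -40*(-61) = 2440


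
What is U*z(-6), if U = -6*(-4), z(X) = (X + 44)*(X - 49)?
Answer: -50160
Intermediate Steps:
z(X) = (-49 + X)*(44 + X) (z(X) = (44 + X)*(-49 + X) = (-49 + X)*(44 + X))
U = 24
U*z(-6) = 24*(-2156 + (-6)² - 5*(-6)) = 24*(-2156 + 36 + 30) = 24*(-2090) = -50160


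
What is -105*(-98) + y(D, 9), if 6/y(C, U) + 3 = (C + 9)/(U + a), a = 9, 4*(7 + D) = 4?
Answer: 174894/17 ≈ 10288.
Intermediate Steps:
D = -6 (D = -7 + (1/4)*4 = -7 + 1 = -6)
y(C, U) = 6/(-3 + (9 + C)/(9 + U)) (y(C, U) = 6/(-3 + (C + 9)/(U + 9)) = 6/(-3 + (9 + C)/(9 + U)))
-105*(-98) + y(D, 9) = -105*(-98) + 6*(9 + 9)/(-18 - 6 - 3*9) = 10290 + 6*18/(-18 - 6 - 27) = 10290 + 6*18/(-51) = 10290 + 6*(-1/51)*18 = 10290 - 36/17 = 174894/17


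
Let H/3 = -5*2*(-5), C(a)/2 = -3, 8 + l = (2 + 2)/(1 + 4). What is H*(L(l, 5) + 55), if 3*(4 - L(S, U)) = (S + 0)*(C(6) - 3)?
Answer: 5610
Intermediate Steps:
l = -36/5 (l = -8 + (2 + 2)/(1 + 4) = -8 + 4/5 = -36/5 ≈ -7.2000)
C(a) = -6 (C(a) = 2*(-3) = -6)
L(S, U) = 4 + 3*S (L(S, U) = 4 - (S + 0)*(-6 - 3)/3 = 4 - S*(-9)/3 = 4 - (-3)*S = 4 + 3*S)
H = 150 (H = 3*(-5*2*(-5)) = 3*(-10*(-5)) = 3*50 = 150)
H*(L(l, 5) + 55) = 150*((4 + 3*(-36/5)) + 55) = 150*((4 - 108/5) + 55) = 150*(-88/5 + 55) = 150*(187/5) = 5610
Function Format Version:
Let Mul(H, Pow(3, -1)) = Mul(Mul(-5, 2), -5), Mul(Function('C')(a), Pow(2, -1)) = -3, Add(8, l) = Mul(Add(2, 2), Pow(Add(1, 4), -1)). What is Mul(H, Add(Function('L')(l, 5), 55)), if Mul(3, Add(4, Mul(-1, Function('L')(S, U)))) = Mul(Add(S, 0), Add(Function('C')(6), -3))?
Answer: 5610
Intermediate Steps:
l = Rational(-36, 5) (l = Add(-8, Mul(Add(2, 2), Pow(Add(1, 4), -1))) = Add(-8, Mul(4, Pow(5, -1))) = Add(-8, Mul(4, Rational(1, 5))) = Add(-8, Rational(4, 5)) = Rational(-36, 5) ≈ -7.2000)
Function('C')(a) = -6 (Function('C')(a) = Mul(2, -3) = -6)
Function('L')(S, U) = Add(4, Mul(3, S)) (Function('L')(S, U) = Add(4, Mul(Rational(-1, 3), Mul(Add(S, 0), Add(-6, -3)))) = Add(4, Mul(Rational(-1, 3), Mul(S, -9))) = Add(4, Mul(Rational(-1, 3), Mul(-9, S))) = Add(4, Mul(3, S)))
H = 150 (H = Mul(3, Mul(Mul(-5, 2), -5)) = Mul(3, Mul(-10, -5)) = Mul(3, 50) = 150)
Mul(H, Add(Function('L')(l, 5), 55)) = Mul(150, Add(Add(4, Mul(3, Rational(-36, 5))), 55)) = Mul(150, Add(Add(4, Rational(-108, 5)), 55)) = Mul(150, Add(Rational(-88, 5), 55)) = Mul(150, Rational(187, 5)) = 5610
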